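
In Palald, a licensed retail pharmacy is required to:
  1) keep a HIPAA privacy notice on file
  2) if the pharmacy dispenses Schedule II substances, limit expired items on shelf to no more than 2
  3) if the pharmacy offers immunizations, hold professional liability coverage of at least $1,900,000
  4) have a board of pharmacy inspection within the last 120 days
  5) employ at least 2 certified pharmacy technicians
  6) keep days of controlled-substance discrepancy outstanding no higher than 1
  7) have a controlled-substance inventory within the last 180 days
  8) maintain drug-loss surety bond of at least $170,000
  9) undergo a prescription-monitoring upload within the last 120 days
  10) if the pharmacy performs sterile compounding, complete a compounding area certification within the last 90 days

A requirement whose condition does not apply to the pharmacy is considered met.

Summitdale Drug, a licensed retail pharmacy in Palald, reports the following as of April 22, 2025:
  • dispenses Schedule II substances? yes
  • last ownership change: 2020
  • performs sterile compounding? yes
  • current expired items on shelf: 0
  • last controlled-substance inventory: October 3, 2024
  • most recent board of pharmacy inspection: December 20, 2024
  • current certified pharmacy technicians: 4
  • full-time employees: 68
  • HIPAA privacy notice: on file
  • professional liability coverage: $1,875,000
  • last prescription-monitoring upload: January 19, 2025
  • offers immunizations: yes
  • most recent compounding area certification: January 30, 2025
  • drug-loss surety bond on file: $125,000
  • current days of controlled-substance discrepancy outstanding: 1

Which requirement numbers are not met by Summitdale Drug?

1. HIPAA privacy notice present → met
2. condition 'dispenses Schedule II substances' holds; expired items on shelf 0 ≤ 2 → met
3. condition 'offers immunizations' holds; professional liability coverage $1,875,000 < $1,900,000 → not met
4. board of pharmacy inspection 123 days ago vs limit 120 → not met
5. certified pharmacy technicians 4 ≥ 2 → met
6. days of controlled-substance discrepancy outstanding 1 ≤ 1 → met
7. controlled-substance inventory 201 days ago vs limit 180 → not met
8. drug-loss surety bond $125,000 < $170,000 → not met
9. prescription-monitoring upload 93 days ago vs limit 120 → met
10. condition 'performs sterile compounding' holds; compounding area certification 82 days ago vs limit 90 → met
Not met: 3, 4, 7, 8

3, 4, 7, 8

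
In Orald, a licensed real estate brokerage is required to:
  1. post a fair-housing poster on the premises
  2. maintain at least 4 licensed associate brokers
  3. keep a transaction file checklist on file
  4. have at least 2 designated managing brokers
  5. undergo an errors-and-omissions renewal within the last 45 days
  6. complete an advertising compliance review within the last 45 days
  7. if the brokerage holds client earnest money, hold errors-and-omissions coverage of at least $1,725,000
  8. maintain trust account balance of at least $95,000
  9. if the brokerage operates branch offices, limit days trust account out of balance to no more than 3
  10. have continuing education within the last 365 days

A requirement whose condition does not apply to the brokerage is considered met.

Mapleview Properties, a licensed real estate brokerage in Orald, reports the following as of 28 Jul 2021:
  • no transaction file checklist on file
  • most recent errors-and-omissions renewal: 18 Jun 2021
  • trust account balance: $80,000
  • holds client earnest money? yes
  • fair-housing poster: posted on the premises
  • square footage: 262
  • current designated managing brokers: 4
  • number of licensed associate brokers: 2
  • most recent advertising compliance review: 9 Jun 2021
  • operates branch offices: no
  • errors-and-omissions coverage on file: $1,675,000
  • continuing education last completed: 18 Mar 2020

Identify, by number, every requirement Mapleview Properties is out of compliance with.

2, 3, 6, 7, 8, 10

1. fair-housing poster present → met
2. licensed associate brokers 2 < 4 → not met
3. transaction file checklist absent → not met
4. designated managing brokers 4 ≥ 2 → met
5. errors-and-omissions renewal 40 days ago vs limit 45 → met
6. advertising compliance review 49 days ago vs limit 45 → not met
7. condition 'holds client earnest money' holds; errors-and-omissions coverage $1,675,000 < $1,725,000 → not met
8. trust account balance $80,000 < $95,000 → not met
9. condition 'operates branch offices' does not hold → requirement n/a → met
10. continuing education 497 days ago vs limit 365 → not met
Not met: 2, 3, 6, 7, 8, 10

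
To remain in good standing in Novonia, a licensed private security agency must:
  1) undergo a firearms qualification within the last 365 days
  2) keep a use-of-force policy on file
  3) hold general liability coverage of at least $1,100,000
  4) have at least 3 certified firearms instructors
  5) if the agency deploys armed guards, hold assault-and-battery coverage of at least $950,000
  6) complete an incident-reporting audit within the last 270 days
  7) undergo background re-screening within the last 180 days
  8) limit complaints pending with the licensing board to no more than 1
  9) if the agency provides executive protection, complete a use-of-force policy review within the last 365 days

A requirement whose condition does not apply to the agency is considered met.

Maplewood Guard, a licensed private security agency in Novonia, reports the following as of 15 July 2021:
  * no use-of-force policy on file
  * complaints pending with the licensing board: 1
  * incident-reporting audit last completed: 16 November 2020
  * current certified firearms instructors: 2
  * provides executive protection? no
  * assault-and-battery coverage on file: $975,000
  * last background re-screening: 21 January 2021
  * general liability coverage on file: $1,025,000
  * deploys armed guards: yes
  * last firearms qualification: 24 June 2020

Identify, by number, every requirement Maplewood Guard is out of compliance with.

1, 2, 3, 4

1. firearms qualification 386 days ago vs limit 365 → not met
2. use-of-force policy absent → not met
3. general liability coverage $1,025,000 < $1,100,000 → not met
4. certified firearms instructors 2 < 3 → not met
5. condition 'deploys armed guards' holds; assault-and-battery coverage $975,000 ≥ $950,000 → met
6. incident-reporting audit 241 days ago vs limit 270 → met
7. background re-screening 175 days ago vs limit 180 → met
8. complaints pending with the licensing board 1 ≤ 1 → met
9. condition 'provides executive protection' does not hold → requirement n/a → met
Not met: 1, 2, 3, 4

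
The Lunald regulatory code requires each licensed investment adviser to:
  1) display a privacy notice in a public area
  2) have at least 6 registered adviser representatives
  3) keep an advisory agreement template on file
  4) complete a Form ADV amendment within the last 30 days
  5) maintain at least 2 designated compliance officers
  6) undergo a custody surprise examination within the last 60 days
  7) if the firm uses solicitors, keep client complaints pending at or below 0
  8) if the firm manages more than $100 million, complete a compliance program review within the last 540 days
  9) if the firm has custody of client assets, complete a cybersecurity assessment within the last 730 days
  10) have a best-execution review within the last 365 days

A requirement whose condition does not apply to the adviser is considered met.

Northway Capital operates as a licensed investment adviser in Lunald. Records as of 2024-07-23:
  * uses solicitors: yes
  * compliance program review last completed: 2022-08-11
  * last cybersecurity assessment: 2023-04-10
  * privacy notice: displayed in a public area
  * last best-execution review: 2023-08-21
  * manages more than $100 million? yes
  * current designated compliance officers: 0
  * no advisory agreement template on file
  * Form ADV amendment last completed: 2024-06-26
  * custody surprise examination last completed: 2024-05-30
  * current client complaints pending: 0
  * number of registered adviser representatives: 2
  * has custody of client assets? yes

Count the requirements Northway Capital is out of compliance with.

4

1. privacy notice present → met
2. registered adviser representatives 2 < 6 → not met
3. advisory agreement template absent → not met
4. Form ADV amendment 27 days ago vs limit 30 → met
5. designated compliance officers 0 < 2 → not met
6. custody surprise examination 54 days ago vs limit 60 → met
7. condition 'uses solicitors' holds; client complaints pending 0 ≤ 0 → met
8. condition 'manages more than $100 million' holds; compliance program review 712 days ago vs limit 540 → not met
9. condition 'has custody of client assets' holds; cybersecurity assessment 470 days ago vs limit 730 → met
10. best-execution review 337 days ago vs limit 365 → met
Not met: 4 of 10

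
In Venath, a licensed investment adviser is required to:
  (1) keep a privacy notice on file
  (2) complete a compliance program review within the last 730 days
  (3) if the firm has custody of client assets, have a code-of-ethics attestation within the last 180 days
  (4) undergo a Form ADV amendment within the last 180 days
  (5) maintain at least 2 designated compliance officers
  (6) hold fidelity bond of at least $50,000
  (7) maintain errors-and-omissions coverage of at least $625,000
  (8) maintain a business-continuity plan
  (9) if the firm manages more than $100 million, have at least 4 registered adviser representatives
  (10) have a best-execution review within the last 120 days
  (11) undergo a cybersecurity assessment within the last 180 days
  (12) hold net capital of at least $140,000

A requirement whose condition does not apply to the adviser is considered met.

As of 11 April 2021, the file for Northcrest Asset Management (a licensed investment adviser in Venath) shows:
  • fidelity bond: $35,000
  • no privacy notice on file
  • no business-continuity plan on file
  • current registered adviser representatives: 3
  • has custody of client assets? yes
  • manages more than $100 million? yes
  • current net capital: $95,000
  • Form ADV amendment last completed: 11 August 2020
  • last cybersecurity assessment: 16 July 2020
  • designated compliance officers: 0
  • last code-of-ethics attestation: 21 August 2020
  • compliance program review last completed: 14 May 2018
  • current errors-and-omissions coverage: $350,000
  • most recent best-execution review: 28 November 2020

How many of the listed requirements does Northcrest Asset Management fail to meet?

12

1. privacy notice absent → not met
2. compliance program review 1063 days ago vs limit 730 → not met
3. condition 'has custody of client assets' holds; code-of-ethics attestation 233 days ago vs limit 180 → not met
4. Form ADV amendment 243 days ago vs limit 180 → not met
5. designated compliance officers 0 < 2 → not met
6. fidelity bond $35,000 < $50,000 → not met
7. errors-and-omissions coverage $350,000 < $625,000 → not met
8. business-continuity plan absent → not met
9. condition 'manages more than $100 million' holds; registered adviser representatives 3 < 4 → not met
10. best-execution review 134 days ago vs limit 120 → not met
11. cybersecurity assessment 269 days ago vs limit 180 → not met
12. net capital $95,000 < $140,000 → not met
Not met: 12 of 12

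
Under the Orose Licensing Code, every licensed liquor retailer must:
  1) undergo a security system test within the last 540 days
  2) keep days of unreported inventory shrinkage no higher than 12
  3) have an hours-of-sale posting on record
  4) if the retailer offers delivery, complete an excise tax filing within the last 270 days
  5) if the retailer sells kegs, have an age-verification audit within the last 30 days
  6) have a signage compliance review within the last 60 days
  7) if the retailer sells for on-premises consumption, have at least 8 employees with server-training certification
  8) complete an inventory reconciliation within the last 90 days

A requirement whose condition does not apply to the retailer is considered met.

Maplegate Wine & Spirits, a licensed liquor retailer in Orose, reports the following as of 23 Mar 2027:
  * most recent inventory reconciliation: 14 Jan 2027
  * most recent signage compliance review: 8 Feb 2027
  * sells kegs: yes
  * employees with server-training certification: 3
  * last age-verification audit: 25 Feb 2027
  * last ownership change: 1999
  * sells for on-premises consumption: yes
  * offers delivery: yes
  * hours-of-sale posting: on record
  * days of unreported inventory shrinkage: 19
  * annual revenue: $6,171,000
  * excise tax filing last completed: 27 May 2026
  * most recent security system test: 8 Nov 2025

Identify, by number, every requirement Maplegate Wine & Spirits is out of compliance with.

1. security system test 500 days ago vs limit 540 → met
2. days of unreported inventory shrinkage 19 > 12 → not met
3. hours-of-sale posting present → met
4. condition 'offers delivery' holds; excise tax filing 300 days ago vs limit 270 → not met
5. condition 'sells kegs' holds; age-verification audit 26 days ago vs limit 30 → met
6. signage compliance review 43 days ago vs limit 60 → met
7. condition 'sells for on-premises consumption' holds; employees with server-training certification 3 < 8 → not met
8. inventory reconciliation 68 days ago vs limit 90 → met
Not met: 2, 4, 7

2, 4, 7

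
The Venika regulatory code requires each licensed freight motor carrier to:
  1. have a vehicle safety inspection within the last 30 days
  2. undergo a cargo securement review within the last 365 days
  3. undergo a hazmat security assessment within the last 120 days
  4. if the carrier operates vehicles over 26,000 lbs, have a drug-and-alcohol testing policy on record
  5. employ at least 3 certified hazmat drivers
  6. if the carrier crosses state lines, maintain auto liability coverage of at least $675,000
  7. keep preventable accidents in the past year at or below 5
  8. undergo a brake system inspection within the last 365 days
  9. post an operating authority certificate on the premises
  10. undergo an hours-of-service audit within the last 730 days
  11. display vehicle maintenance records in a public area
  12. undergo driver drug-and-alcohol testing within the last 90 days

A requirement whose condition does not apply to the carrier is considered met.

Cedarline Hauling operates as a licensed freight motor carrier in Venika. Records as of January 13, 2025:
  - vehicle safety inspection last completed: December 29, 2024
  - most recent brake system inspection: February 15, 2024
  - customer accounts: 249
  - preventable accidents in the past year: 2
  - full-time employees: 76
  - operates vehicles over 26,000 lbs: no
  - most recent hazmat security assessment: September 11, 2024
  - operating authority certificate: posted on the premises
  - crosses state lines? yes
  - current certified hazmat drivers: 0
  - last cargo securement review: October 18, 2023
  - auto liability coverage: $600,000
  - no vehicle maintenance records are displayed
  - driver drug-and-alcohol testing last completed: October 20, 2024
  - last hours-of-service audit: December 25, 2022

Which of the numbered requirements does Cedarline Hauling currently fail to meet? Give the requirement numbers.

1. vehicle safety inspection 15 days ago vs limit 30 → met
2. cargo securement review 453 days ago vs limit 365 → not met
3. hazmat security assessment 124 days ago vs limit 120 → not met
4. condition 'operates vehicles over 26,000 lbs' does not hold → requirement n/a → met
5. certified hazmat drivers 0 < 3 → not met
6. condition 'crosses state lines' holds; auto liability coverage $600,000 < $675,000 → not met
7. preventable accidents in the past year 2 ≤ 5 → met
8. brake system inspection 333 days ago vs limit 365 → met
9. operating authority certificate present → met
10. hours-of-service audit 750 days ago vs limit 730 → not met
11. vehicle maintenance records absent → not met
12. driver drug-and-alcohol testing 85 days ago vs limit 90 → met
Not met: 2, 3, 5, 6, 10, 11

2, 3, 5, 6, 10, 11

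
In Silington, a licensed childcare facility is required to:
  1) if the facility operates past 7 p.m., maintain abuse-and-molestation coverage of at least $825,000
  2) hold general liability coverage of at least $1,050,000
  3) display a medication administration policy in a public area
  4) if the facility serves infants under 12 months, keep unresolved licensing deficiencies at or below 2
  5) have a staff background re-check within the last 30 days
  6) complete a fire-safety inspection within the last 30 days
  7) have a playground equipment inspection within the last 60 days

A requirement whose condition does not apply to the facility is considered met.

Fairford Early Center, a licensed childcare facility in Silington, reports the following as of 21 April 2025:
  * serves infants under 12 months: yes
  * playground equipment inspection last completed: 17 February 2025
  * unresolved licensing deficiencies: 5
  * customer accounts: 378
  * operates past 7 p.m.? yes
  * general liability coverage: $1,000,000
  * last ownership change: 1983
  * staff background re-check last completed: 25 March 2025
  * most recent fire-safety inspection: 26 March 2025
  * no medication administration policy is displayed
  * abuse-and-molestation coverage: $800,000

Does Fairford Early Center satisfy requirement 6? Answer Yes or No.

Yes

6. fire-safety inspection 26 days ago vs limit 30 → met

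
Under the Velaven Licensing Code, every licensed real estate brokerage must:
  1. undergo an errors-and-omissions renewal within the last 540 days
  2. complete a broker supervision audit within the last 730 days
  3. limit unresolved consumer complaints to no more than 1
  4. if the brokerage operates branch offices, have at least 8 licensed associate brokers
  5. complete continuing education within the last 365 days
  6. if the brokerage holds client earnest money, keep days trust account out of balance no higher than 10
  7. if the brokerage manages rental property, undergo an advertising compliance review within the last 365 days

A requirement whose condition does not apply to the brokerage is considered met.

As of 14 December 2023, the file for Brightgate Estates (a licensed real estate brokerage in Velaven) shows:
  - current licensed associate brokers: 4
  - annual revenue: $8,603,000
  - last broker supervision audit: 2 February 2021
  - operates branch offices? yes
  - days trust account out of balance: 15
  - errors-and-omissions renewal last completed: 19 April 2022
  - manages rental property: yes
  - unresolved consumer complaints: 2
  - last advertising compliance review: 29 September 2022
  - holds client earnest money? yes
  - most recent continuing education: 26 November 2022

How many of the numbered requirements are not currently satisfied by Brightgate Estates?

1. errors-and-omissions renewal 604 days ago vs limit 540 → not met
2. broker supervision audit 1045 days ago vs limit 730 → not met
3. unresolved consumer complaints 2 > 1 → not met
4. condition 'operates branch offices' holds; licensed associate brokers 4 < 8 → not met
5. continuing education 383 days ago vs limit 365 → not met
6. condition 'holds client earnest money' holds; days trust account out of balance 15 > 10 → not met
7. condition 'manages rental property' holds; advertising compliance review 441 days ago vs limit 365 → not met
Not met: 7 of 7

7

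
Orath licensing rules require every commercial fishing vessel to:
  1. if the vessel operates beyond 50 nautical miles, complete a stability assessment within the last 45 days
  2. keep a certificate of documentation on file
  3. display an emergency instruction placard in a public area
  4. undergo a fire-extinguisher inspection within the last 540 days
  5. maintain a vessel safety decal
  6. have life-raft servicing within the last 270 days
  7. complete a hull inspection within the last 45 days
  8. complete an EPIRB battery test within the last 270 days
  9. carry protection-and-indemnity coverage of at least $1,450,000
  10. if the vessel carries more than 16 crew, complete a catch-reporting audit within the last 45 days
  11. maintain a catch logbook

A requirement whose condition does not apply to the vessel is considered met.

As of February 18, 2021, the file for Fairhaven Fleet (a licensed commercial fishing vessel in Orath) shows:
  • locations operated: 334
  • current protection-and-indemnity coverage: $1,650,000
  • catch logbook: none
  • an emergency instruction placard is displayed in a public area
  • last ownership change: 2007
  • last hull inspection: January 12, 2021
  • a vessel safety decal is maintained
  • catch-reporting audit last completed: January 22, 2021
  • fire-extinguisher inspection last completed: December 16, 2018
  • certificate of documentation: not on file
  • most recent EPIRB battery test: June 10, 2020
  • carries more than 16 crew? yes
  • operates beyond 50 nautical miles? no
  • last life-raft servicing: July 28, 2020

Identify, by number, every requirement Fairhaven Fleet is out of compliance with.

2, 4, 11

1. condition 'operates beyond 50 nautical miles' does not hold → requirement n/a → met
2. certificate of documentation absent → not met
3. emergency instruction placard present → met
4. fire-extinguisher inspection 795 days ago vs limit 540 → not met
5. vessel safety decal present → met
6. life-raft servicing 205 days ago vs limit 270 → met
7. hull inspection 37 days ago vs limit 45 → met
8. EPIRB battery test 253 days ago vs limit 270 → met
9. protection-and-indemnity coverage $1,650,000 ≥ $1,450,000 → met
10. condition 'carries more than 16 crew' holds; catch-reporting audit 27 days ago vs limit 45 → met
11. catch logbook absent → not met
Not met: 2, 4, 11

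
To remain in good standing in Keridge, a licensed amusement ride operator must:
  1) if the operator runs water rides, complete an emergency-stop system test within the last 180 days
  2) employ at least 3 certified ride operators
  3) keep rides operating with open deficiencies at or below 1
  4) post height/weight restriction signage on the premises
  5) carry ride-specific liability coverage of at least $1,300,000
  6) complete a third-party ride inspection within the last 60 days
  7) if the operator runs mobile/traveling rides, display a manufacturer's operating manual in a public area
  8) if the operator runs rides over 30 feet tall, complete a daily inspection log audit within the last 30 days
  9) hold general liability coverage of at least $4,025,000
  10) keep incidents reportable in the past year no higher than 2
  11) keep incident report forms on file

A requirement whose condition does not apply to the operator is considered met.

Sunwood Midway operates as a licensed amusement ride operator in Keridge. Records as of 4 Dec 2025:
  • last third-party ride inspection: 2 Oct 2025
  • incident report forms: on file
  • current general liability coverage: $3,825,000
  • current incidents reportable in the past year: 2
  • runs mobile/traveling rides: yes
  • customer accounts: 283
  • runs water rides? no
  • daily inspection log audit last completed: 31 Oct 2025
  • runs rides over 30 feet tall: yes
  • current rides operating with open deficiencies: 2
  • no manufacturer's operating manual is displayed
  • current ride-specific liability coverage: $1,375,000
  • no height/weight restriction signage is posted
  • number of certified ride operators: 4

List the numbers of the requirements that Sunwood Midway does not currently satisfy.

1. condition 'runs water rides' does not hold → requirement n/a → met
2. certified ride operators 4 ≥ 3 → met
3. rides operating with open deficiencies 2 > 1 → not met
4. height/weight restriction signage absent → not met
5. ride-specific liability coverage $1,375,000 ≥ $1,300,000 → met
6. third-party ride inspection 63 days ago vs limit 60 → not met
7. condition 'runs mobile/traveling rides' holds; manufacturer's operating manual absent → not met
8. condition 'runs rides over 30 feet tall' holds; daily inspection log audit 34 days ago vs limit 30 → not met
9. general liability coverage $3,825,000 < $4,025,000 → not met
10. incidents reportable in the past year 2 ≤ 2 → met
11. incident report forms present → met
Not met: 3, 4, 6, 7, 8, 9

3, 4, 6, 7, 8, 9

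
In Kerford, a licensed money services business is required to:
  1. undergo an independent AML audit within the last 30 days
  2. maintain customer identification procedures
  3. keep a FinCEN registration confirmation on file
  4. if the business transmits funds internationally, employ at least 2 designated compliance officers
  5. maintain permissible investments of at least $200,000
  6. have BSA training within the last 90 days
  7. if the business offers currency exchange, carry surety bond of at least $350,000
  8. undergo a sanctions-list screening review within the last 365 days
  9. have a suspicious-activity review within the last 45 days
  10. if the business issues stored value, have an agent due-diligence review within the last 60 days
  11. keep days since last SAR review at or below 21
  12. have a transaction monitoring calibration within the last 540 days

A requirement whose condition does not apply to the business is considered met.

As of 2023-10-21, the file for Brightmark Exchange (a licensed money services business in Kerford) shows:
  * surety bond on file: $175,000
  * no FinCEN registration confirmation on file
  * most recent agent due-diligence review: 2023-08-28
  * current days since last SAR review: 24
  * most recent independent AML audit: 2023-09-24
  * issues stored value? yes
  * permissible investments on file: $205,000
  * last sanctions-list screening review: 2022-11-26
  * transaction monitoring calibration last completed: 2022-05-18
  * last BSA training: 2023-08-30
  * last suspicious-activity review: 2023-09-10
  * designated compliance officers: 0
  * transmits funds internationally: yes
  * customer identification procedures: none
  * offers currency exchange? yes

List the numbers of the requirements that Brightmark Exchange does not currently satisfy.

2, 3, 4, 7, 11

1. independent AML audit 27 days ago vs limit 30 → met
2. customer identification procedures absent → not met
3. FinCEN registration confirmation absent → not met
4. condition 'transmits funds internationally' holds; designated compliance officers 0 < 2 → not met
5. permissible investments $205,000 ≥ $200,000 → met
6. BSA training 52 days ago vs limit 90 → met
7. condition 'offers currency exchange' holds; surety bond $175,000 < $350,000 → not met
8. sanctions-list screening review 329 days ago vs limit 365 → met
9. suspicious-activity review 41 days ago vs limit 45 → met
10. condition 'issues stored value' holds; agent due-diligence review 54 days ago vs limit 60 → met
11. days since last SAR review 24 > 21 → not met
12. transaction monitoring calibration 521 days ago vs limit 540 → met
Not met: 2, 3, 4, 7, 11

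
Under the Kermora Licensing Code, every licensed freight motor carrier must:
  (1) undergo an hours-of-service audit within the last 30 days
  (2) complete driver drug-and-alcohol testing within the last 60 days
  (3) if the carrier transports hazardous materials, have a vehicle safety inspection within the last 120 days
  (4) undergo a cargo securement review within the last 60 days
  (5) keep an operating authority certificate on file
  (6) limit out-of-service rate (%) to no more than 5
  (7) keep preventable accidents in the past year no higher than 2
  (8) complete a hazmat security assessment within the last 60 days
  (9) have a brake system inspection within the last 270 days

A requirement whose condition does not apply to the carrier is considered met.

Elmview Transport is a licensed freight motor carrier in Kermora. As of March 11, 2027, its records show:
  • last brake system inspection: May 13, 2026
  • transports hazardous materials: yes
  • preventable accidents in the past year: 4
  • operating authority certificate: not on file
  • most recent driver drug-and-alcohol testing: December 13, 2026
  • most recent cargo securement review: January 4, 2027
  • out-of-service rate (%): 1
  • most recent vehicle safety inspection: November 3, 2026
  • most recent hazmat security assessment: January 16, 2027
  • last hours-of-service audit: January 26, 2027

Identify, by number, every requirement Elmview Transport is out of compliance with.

1, 2, 3, 4, 5, 7, 9

1. hours-of-service audit 44 days ago vs limit 30 → not met
2. driver drug-and-alcohol testing 88 days ago vs limit 60 → not met
3. condition 'transports hazardous materials' holds; vehicle safety inspection 128 days ago vs limit 120 → not met
4. cargo securement review 66 days ago vs limit 60 → not met
5. operating authority certificate absent → not met
6. out-of-service rate (%) 1 ≤ 5 → met
7. preventable accidents in the past year 4 > 2 → not met
8. hazmat security assessment 54 days ago vs limit 60 → met
9. brake system inspection 302 days ago vs limit 270 → not met
Not met: 1, 2, 3, 4, 5, 7, 9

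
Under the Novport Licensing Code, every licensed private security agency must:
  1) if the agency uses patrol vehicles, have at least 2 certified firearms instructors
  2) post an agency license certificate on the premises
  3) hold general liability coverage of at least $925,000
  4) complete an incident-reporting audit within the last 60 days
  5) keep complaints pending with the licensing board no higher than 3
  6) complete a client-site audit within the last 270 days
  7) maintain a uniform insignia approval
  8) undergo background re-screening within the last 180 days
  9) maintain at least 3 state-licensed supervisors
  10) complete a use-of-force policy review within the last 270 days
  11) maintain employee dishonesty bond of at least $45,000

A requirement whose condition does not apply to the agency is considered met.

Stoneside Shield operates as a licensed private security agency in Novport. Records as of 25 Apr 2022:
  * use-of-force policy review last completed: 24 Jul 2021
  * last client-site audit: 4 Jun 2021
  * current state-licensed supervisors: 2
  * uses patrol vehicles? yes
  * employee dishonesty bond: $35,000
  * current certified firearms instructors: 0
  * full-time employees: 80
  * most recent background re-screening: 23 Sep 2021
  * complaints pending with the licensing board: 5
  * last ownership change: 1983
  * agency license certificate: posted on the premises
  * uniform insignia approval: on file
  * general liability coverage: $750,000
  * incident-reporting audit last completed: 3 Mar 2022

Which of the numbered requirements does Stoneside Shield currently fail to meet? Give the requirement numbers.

1. condition 'uses patrol vehicles' holds; certified firearms instructors 0 < 2 → not met
2. agency license certificate present → met
3. general liability coverage $750,000 < $925,000 → not met
4. incident-reporting audit 53 days ago vs limit 60 → met
5. complaints pending with the licensing board 5 > 3 → not met
6. client-site audit 325 days ago vs limit 270 → not met
7. uniform insignia approval present → met
8. background re-screening 214 days ago vs limit 180 → not met
9. state-licensed supervisors 2 < 3 → not met
10. use-of-force policy review 275 days ago vs limit 270 → not met
11. employee dishonesty bond $35,000 < $45,000 → not met
Not met: 1, 3, 5, 6, 8, 9, 10, 11

1, 3, 5, 6, 8, 9, 10, 11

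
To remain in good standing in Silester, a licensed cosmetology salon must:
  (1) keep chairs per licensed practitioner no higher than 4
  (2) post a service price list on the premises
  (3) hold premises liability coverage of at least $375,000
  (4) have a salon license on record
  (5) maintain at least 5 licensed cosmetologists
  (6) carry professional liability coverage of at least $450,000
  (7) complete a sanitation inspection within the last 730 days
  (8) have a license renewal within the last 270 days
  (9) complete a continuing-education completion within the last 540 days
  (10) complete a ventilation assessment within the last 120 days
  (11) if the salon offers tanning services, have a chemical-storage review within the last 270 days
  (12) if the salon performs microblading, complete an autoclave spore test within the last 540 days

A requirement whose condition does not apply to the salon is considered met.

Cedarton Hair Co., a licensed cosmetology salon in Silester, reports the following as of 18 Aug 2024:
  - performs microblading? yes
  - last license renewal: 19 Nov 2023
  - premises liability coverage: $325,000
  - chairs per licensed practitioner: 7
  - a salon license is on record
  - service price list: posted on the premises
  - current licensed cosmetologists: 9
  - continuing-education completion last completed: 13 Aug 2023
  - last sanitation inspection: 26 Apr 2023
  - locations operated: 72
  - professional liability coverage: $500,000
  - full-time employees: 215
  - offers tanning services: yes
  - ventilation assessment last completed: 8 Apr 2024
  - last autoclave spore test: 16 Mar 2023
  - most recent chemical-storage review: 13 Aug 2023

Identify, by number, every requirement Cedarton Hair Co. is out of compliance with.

1. chairs per licensed practitioner 7 > 4 → not met
2. service price list present → met
3. premises liability coverage $325,000 < $375,000 → not met
4. salon license present → met
5. licensed cosmetologists 9 ≥ 5 → met
6. professional liability coverage $500,000 ≥ $450,000 → met
7. sanitation inspection 480 days ago vs limit 730 → met
8. license renewal 273 days ago vs limit 270 → not met
9. continuing-education completion 371 days ago vs limit 540 → met
10. ventilation assessment 132 days ago vs limit 120 → not met
11. condition 'offers tanning services' holds; chemical-storage review 371 days ago vs limit 270 → not met
12. condition 'performs microblading' holds; autoclave spore test 521 days ago vs limit 540 → met
Not met: 1, 3, 8, 10, 11

1, 3, 8, 10, 11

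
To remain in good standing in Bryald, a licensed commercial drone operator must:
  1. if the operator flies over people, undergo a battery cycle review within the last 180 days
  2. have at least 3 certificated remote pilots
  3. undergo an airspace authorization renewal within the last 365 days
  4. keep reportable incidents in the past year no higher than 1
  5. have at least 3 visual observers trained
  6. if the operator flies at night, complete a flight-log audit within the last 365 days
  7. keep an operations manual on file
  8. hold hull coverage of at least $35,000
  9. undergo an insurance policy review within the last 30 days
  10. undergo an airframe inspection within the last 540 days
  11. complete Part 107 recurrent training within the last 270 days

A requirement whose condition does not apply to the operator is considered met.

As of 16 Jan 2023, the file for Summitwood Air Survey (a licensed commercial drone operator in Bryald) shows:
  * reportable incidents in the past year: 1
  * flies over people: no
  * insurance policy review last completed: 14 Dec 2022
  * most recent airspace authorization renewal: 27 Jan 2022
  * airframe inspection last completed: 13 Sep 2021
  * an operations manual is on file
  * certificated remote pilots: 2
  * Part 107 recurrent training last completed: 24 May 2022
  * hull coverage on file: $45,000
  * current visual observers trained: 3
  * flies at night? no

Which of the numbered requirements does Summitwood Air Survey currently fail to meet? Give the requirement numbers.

2, 9

1. condition 'flies over people' does not hold → requirement n/a → met
2. certificated remote pilots 2 < 3 → not met
3. airspace authorization renewal 354 days ago vs limit 365 → met
4. reportable incidents in the past year 1 ≤ 1 → met
5. visual observers trained 3 ≥ 3 → met
6. condition 'flies at night' does not hold → requirement n/a → met
7. operations manual present → met
8. hull coverage $45,000 ≥ $35,000 → met
9. insurance policy review 33 days ago vs limit 30 → not met
10. airframe inspection 490 days ago vs limit 540 → met
11. Part 107 recurrent training 237 days ago vs limit 270 → met
Not met: 2, 9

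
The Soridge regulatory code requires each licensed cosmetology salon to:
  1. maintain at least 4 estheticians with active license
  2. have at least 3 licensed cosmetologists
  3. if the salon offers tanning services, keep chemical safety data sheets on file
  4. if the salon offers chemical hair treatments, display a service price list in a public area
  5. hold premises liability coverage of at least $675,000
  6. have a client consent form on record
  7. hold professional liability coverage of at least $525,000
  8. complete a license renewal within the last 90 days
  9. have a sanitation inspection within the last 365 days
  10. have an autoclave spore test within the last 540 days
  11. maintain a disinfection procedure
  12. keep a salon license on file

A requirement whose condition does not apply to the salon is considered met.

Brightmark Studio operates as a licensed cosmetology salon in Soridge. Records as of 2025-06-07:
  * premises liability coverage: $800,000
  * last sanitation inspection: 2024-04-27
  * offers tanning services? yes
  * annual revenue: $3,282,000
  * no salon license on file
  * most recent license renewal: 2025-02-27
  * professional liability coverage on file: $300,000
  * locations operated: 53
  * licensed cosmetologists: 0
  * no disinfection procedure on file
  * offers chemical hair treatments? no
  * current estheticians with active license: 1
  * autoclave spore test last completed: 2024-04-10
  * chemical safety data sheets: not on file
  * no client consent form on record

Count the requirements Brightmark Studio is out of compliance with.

1. estheticians with active license 1 < 4 → not met
2. licensed cosmetologists 0 < 3 → not met
3. condition 'offers tanning services' holds; chemical safety data sheets absent → not met
4. condition 'offers chemical hair treatments' does not hold → requirement n/a → met
5. premises liability coverage $800,000 ≥ $675,000 → met
6. client consent form absent → not met
7. professional liability coverage $300,000 < $525,000 → not met
8. license renewal 100 days ago vs limit 90 → not met
9. sanitation inspection 406 days ago vs limit 365 → not met
10. autoclave spore test 423 days ago vs limit 540 → met
11. disinfection procedure absent → not met
12. salon license absent → not met
Not met: 9 of 12

9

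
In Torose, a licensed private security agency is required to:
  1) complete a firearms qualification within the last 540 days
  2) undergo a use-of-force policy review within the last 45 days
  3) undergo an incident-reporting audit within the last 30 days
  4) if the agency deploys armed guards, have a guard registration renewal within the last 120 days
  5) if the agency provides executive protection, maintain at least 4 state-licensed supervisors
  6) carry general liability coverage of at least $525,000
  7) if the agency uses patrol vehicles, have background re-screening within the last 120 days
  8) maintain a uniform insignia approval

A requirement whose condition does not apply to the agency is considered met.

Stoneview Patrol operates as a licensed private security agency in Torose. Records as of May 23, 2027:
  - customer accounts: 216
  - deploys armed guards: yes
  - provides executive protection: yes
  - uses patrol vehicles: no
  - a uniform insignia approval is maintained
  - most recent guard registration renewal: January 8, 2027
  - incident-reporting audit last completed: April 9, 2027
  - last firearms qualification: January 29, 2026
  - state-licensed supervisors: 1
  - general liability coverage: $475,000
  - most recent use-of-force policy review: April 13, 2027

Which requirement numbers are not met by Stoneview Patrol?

3, 4, 5, 6

1. firearms qualification 479 days ago vs limit 540 → met
2. use-of-force policy review 40 days ago vs limit 45 → met
3. incident-reporting audit 44 days ago vs limit 30 → not met
4. condition 'deploys armed guards' holds; guard registration renewal 135 days ago vs limit 120 → not met
5. condition 'provides executive protection' holds; state-licensed supervisors 1 < 4 → not met
6. general liability coverage $475,000 < $525,000 → not met
7. condition 'uses patrol vehicles' does not hold → requirement n/a → met
8. uniform insignia approval present → met
Not met: 3, 4, 5, 6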